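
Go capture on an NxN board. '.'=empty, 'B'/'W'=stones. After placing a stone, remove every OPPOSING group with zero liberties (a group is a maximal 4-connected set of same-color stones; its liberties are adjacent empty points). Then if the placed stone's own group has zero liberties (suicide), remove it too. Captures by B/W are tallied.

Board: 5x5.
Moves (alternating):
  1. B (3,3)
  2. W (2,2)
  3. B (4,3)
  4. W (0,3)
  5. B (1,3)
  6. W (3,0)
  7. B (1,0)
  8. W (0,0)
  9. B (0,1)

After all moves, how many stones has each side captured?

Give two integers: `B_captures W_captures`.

Answer: 1 0

Derivation:
Move 1: B@(3,3) -> caps B=0 W=0
Move 2: W@(2,2) -> caps B=0 W=0
Move 3: B@(4,3) -> caps B=0 W=0
Move 4: W@(0,3) -> caps B=0 W=0
Move 5: B@(1,3) -> caps B=0 W=0
Move 6: W@(3,0) -> caps B=0 W=0
Move 7: B@(1,0) -> caps B=0 W=0
Move 8: W@(0,0) -> caps B=0 W=0
Move 9: B@(0,1) -> caps B=1 W=0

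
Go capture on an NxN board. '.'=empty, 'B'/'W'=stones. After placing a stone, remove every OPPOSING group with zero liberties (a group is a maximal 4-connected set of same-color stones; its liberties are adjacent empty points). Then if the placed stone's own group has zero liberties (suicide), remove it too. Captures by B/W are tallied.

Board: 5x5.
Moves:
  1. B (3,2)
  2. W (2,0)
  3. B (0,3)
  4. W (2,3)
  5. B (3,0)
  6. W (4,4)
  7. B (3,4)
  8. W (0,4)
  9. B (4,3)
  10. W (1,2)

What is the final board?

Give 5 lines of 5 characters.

Answer: ...BW
..W..
W..W.
B.B.B
...B.

Derivation:
Move 1: B@(3,2) -> caps B=0 W=0
Move 2: W@(2,0) -> caps B=0 W=0
Move 3: B@(0,3) -> caps B=0 W=0
Move 4: W@(2,3) -> caps B=0 W=0
Move 5: B@(3,0) -> caps B=0 W=0
Move 6: W@(4,4) -> caps B=0 W=0
Move 7: B@(3,4) -> caps B=0 W=0
Move 8: W@(0,4) -> caps B=0 W=0
Move 9: B@(4,3) -> caps B=1 W=0
Move 10: W@(1,2) -> caps B=1 W=0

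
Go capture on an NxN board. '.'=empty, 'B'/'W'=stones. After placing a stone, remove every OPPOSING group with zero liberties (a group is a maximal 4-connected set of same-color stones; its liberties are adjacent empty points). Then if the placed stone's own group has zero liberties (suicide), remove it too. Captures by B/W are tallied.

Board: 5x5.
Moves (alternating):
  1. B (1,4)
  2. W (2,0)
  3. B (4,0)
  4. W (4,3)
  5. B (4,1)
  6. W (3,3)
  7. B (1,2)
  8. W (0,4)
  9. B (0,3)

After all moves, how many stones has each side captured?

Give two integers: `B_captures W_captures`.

Answer: 1 0

Derivation:
Move 1: B@(1,4) -> caps B=0 W=0
Move 2: W@(2,0) -> caps B=0 W=0
Move 3: B@(4,0) -> caps B=0 W=0
Move 4: W@(4,3) -> caps B=0 W=0
Move 5: B@(4,1) -> caps B=0 W=0
Move 6: W@(3,3) -> caps B=0 W=0
Move 7: B@(1,2) -> caps B=0 W=0
Move 8: W@(0,4) -> caps B=0 W=0
Move 9: B@(0,3) -> caps B=1 W=0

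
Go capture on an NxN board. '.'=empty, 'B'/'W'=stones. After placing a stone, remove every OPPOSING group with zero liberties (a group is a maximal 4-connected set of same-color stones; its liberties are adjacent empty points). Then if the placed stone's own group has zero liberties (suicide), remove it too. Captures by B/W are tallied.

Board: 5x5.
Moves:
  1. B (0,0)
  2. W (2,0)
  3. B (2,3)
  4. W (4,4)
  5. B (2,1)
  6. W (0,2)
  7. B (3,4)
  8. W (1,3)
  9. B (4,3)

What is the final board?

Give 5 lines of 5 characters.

Move 1: B@(0,0) -> caps B=0 W=0
Move 2: W@(2,0) -> caps B=0 W=0
Move 3: B@(2,3) -> caps B=0 W=0
Move 4: W@(4,4) -> caps B=0 W=0
Move 5: B@(2,1) -> caps B=0 W=0
Move 6: W@(0,2) -> caps B=0 W=0
Move 7: B@(3,4) -> caps B=0 W=0
Move 8: W@(1,3) -> caps B=0 W=0
Move 9: B@(4,3) -> caps B=1 W=0

Answer: B.W..
...W.
WB.B.
....B
...B.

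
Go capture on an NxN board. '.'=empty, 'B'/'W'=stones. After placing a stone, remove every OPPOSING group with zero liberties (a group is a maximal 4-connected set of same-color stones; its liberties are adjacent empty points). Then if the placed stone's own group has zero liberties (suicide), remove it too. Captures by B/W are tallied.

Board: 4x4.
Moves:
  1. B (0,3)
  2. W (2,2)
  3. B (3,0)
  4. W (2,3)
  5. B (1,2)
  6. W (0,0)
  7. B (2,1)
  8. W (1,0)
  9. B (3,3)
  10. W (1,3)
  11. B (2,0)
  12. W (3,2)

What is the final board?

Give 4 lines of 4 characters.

Move 1: B@(0,3) -> caps B=0 W=0
Move 2: W@(2,2) -> caps B=0 W=0
Move 3: B@(3,0) -> caps B=0 W=0
Move 4: W@(2,3) -> caps B=0 W=0
Move 5: B@(1,2) -> caps B=0 W=0
Move 6: W@(0,0) -> caps B=0 W=0
Move 7: B@(2,1) -> caps B=0 W=0
Move 8: W@(1,0) -> caps B=0 W=0
Move 9: B@(3,3) -> caps B=0 W=0
Move 10: W@(1,3) -> caps B=0 W=0
Move 11: B@(2,0) -> caps B=0 W=0
Move 12: W@(3,2) -> caps B=0 W=1

Answer: W..B
W.BW
BBWW
B.W.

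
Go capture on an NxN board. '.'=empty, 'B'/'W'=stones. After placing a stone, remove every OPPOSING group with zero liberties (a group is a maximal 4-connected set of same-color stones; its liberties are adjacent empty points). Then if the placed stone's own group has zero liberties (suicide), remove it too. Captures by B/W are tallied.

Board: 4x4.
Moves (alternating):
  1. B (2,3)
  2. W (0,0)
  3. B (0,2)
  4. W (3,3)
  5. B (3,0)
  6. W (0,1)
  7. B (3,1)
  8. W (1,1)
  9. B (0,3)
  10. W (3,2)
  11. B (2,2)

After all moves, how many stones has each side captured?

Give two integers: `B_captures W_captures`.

Move 1: B@(2,3) -> caps B=0 W=0
Move 2: W@(0,0) -> caps B=0 W=0
Move 3: B@(0,2) -> caps B=0 W=0
Move 4: W@(3,3) -> caps B=0 W=0
Move 5: B@(3,0) -> caps B=0 W=0
Move 6: W@(0,1) -> caps B=0 W=0
Move 7: B@(3,1) -> caps B=0 W=0
Move 8: W@(1,1) -> caps B=0 W=0
Move 9: B@(0,3) -> caps B=0 W=0
Move 10: W@(3,2) -> caps B=0 W=0
Move 11: B@(2,2) -> caps B=2 W=0

Answer: 2 0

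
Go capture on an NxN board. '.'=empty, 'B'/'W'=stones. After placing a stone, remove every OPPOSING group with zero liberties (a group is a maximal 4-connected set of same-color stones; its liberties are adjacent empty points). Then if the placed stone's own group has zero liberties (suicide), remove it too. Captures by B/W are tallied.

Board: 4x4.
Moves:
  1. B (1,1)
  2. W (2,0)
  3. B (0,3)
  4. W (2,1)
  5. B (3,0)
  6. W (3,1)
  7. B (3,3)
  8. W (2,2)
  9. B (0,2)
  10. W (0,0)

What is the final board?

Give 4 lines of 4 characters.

Move 1: B@(1,1) -> caps B=0 W=0
Move 2: W@(2,0) -> caps B=0 W=0
Move 3: B@(0,3) -> caps B=0 W=0
Move 4: W@(2,1) -> caps B=0 W=0
Move 5: B@(3,0) -> caps B=0 W=0
Move 6: W@(3,1) -> caps B=0 W=1
Move 7: B@(3,3) -> caps B=0 W=1
Move 8: W@(2,2) -> caps B=0 W=1
Move 9: B@(0,2) -> caps B=0 W=1
Move 10: W@(0,0) -> caps B=0 W=1

Answer: W.BB
.B..
WWW.
.W.B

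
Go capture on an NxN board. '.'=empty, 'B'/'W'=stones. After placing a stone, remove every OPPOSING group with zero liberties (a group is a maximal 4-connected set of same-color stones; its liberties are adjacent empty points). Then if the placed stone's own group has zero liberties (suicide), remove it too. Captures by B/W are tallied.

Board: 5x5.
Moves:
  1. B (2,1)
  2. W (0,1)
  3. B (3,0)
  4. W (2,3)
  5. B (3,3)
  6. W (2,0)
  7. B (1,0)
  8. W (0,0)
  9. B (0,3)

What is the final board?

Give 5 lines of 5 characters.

Answer: WW.B.
B....
.B.W.
B..B.
.....

Derivation:
Move 1: B@(2,1) -> caps B=0 W=0
Move 2: W@(0,1) -> caps B=0 W=0
Move 3: B@(3,0) -> caps B=0 W=0
Move 4: W@(2,3) -> caps B=0 W=0
Move 5: B@(3,3) -> caps B=0 W=0
Move 6: W@(2,0) -> caps B=0 W=0
Move 7: B@(1,0) -> caps B=1 W=0
Move 8: W@(0,0) -> caps B=1 W=0
Move 9: B@(0,3) -> caps B=1 W=0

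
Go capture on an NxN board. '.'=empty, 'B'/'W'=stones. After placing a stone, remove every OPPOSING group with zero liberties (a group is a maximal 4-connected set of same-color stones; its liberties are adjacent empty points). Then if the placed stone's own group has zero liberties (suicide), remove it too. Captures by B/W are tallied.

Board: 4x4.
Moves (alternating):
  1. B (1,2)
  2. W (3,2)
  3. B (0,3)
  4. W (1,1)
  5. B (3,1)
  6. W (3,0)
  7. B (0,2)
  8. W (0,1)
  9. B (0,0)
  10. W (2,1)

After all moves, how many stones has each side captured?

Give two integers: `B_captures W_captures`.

Move 1: B@(1,2) -> caps B=0 W=0
Move 2: W@(3,2) -> caps B=0 W=0
Move 3: B@(0,3) -> caps B=0 W=0
Move 4: W@(1,1) -> caps B=0 W=0
Move 5: B@(3,1) -> caps B=0 W=0
Move 6: W@(3,0) -> caps B=0 W=0
Move 7: B@(0,2) -> caps B=0 W=0
Move 8: W@(0,1) -> caps B=0 W=0
Move 9: B@(0,0) -> caps B=0 W=0
Move 10: W@(2,1) -> caps B=0 W=1

Answer: 0 1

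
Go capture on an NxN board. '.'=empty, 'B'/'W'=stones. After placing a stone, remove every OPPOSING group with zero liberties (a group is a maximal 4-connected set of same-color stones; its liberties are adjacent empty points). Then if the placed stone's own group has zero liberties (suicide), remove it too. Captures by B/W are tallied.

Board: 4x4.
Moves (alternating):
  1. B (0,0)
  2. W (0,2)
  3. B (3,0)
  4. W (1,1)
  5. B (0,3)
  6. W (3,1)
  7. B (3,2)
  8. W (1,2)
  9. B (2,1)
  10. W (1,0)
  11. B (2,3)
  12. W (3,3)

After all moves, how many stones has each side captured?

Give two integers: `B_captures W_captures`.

Move 1: B@(0,0) -> caps B=0 W=0
Move 2: W@(0,2) -> caps B=0 W=0
Move 3: B@(3,0) -> caps B=0 W=0
Move 4: W@(1,1) -> caps B=0 W=0
Move 5: B@(0,3) -> caps B=0 W=0
Move 6: W@(3,1) -> caps B=0 W=0
Move 7: B@(3,2) -> caps B=0 W=0
Move 8: W@(1,2) -> caps B=0 W=0
Move 9: B@(2,1) -> caps B=1 W=0
Move 10: W@(1,0) -> caps B=1 W=0
Move 11: B@(2,3) -> caps B=1 W=0
Move 12: W@(3,3) -> caps B=1 W=0

Answer: 1 0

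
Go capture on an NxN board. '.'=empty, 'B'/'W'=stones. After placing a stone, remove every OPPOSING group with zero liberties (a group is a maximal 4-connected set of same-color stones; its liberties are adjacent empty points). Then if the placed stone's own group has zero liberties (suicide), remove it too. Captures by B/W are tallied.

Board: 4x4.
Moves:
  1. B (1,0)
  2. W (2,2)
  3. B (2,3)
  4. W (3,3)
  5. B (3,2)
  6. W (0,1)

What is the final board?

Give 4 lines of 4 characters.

Move 1: B@(1,0) -> caps B=0 W=0
Move 2: W@(2,2) -> caps B=0 W=0
Move 3: B@(2,3) -> caps B=0 W=0
Move 4: W@(3,3) -> caps B=0 W=0
Move 5: B@(3,2) -> caps B=1 W=0
Move 6: W@(0,1) -> caps B=1 W=0

Answer: .W..
B...
..WB
..B.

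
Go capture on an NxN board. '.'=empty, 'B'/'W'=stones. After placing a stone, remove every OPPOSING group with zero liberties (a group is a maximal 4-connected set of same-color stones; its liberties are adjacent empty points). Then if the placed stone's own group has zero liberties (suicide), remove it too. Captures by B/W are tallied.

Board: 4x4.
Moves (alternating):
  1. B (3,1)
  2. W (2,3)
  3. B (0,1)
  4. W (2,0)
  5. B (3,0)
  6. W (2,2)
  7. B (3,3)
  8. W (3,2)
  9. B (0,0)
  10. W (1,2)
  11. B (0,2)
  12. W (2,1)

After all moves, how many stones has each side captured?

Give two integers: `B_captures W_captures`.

Answer: 0 3

Derivation:
Move 1: B@(3,1) -> caps B=0 W=0
Move 2: W@(2,3) -> caps B=0 W=0
Move 3: B@(0,1) -> caps B=0 W=0
Move 4: W@(2,0) -> caps B=0 W=0
Move 5: B@(3,0) -> caps B=0 W=0
Move 6: W@(2,2) -> caps B=0 W=0
Move 7: B@(3,3) -> caps B=0 W=0
Move 8: W@(3,2) -> caps B=0 W=1
Move 9: B@(0,0) -> caps B=0 W=1
Move 10: W@(1,2) -> caps B=0 W=1
Move 11: B@(0,2) -> caps B=0 W=1
Move 12: W@(2,1) -> caps B=0 W=3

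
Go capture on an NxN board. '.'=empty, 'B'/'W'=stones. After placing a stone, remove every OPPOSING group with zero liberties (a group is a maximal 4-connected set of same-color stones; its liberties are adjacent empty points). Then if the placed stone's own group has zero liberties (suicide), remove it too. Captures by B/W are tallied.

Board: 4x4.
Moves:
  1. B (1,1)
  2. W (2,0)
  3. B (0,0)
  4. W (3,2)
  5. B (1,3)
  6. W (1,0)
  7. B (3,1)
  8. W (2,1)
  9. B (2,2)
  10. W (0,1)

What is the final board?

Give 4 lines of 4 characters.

Move 1: B@(1,1) -> caps B=0 W=0
Move 2: W@(2,0) -> caps B=0 W=0
Move 3: B@(0,0) -> caps B=0 W=0
Move 4: W@(3,2) -> caps B=0 W=0
Move 5: B@(1,3) -> caps B=0 W=0
Move 6: W@(1,0) -> caps B=0 W=0
Move 7: B@(3,1) -> caps B=0 W=0
Move 8: W@(2,1) -> caps B=0 W=0
Move 9: B@(2,2) -> caps B=0 W=0
Move 10: W@(0,1) -> caps B=0 W=1

Answer: .W..
WB.B
WWB.
.BW.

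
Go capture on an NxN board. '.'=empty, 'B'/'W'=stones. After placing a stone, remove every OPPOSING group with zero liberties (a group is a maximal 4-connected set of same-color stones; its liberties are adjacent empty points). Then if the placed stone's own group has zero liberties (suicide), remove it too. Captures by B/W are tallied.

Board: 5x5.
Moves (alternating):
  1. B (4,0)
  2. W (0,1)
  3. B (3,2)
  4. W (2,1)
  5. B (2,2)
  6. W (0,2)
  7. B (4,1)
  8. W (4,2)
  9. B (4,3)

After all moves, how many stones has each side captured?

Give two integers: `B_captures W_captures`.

Answer: 1 0

Derivation:
Move 1: B@(4,0) -> caps B=0 W=0
Move 2: W@(0,1) -> caps B=0 W=0
Move 3: B@(3,2) -> caps B=0 W=0
Move 4: W@(2,1) -> caps B=0 W=0
Move 5: B@(2,2) -> caps B=0 W=0
Move 6: W@(0,2) -> caps B=0 W=0
Move 7: B@(4,1) -> caps B=0 W=0
Move 8: W@(4,2) -> caps B=0 W=0
Move 9: B@(4,3) -> caps B=1 W=0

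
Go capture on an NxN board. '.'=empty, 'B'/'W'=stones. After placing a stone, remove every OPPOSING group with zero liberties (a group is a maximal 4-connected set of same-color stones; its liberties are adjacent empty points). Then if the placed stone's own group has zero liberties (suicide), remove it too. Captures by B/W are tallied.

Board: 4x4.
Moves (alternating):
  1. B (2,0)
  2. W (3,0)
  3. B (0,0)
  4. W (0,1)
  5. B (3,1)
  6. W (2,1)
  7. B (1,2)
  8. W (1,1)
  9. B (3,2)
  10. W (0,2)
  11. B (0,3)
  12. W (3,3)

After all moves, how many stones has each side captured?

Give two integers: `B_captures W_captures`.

Move 1: B@(2,0) -> caps B=0 W=0
Move 2: W@(3,0) -> caps B=0 W=0
Move 3: B@(0,0) -> caps B=0 W=0
Move 4: W@(0,1) -> caps B=0 W=0
Move 5: B@(3,1) -> caps B=1 W=0
Move 6: W@(2,1) -> caps B=1 W=0
Move 7: B@(1,2) -> caps B=1 W=0
Move 8: W@(1,1) -> caps B=1 W=0
Move 9: B@(3,2) -> caps B=1 W=0
Move 10: W@(0,2) -> caps B=1 W=0
Move 11: B@(0,3) -> caps B=1 W=0
Move 12: W@(3,3) -> caps B=1 W=0

Answer: 1 0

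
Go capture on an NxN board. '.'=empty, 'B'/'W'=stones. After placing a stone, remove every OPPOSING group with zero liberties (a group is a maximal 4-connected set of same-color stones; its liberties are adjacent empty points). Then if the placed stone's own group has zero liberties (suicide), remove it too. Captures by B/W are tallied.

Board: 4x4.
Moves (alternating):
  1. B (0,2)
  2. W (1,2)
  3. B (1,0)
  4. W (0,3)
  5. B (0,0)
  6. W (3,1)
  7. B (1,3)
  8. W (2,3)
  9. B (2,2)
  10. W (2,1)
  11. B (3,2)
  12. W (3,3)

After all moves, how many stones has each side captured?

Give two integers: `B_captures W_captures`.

Answer: 1 2

Derivation:
Move 1: B@(0,2) -> caps B=0 W=0
Move 2: W@(1,2) -> caps B=0 W=0
Move 3: B@(1,0) -> caps B=0 W=0
Move 4: W@(0,3) -> caps B=0 W=0
Move 5: B@(0,0) -> caps B=0 W=0
Move 6: W@(3,1) -> caps B=0 W=0
Move 7: B@(1,3) -> caps B=1 W=0
Move 8: W@(2,3) -> caps B=1 W=0
Move 9: B@(2,2) -> caps B=1 W=0
Move 10: W@(2,1) -> caps B=1 W=0
Move 11: B@(3,2) -> caps B=1 W=0
Move 12: W@(3,3) -> caps B=1 W=2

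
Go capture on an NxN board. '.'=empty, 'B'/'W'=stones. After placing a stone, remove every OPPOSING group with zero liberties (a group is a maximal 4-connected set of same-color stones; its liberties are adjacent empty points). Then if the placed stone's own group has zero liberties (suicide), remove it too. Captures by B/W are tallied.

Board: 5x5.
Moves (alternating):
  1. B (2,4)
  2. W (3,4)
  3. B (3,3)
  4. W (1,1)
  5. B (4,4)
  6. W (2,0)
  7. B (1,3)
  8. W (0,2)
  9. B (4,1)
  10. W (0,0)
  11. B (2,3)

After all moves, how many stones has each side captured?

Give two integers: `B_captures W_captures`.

Move 1: B@(2,4) -> caps B=0 W=0
Move 2: W@(3,4) -> caps B=0 W=0
Move 3: B@(3,3) -> caps B=0 W=0
Move 4: W@(1,1) -> caps B=0 W=0
Move 5: B@(4,4) -> caps B=1 W=0
Move 6: W@(2,0) -> caps B=1 W=0
Move 7: B@(1,3) -> caps B=1 W=0
Move 8: W@(0,2) -> caps B=1 W=0
Move 9: B@(4,1) -> caps B=1 W=0
Move 10: W@(0,0) -> caps B=1 W=0
Move 11: B@(2,3) -> caps B=1 W=0

Answer: 1 0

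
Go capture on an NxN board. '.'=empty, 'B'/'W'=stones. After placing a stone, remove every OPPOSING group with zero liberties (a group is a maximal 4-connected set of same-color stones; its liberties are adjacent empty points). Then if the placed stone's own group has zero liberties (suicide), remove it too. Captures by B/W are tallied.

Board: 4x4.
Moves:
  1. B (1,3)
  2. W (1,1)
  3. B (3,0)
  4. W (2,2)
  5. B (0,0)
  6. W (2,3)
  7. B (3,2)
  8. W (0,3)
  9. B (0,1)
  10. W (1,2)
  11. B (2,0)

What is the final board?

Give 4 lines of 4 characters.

Answer: BB.W
.WW.
B.WW
B.B.

Derivation:
Move 1: B@(1,3) -> caps B=0 W=0
Move 2: W@(1,1) -> caps B=0 W=0
Move 3: B@(3,0) -> caps B=0 W=0
Move 4: W@(2,2) -> caps B=0 W=0
Move 5: B@(0,0) -> caps B=0 W=0
Move 6: W@(2,3) -> caps B=0 W=0
Move 7: B@(3,2) -> caps B=0 W=0
Move 8: W@(0,3) -> caps B=0 W=0
Move 9: B@(0,1) -> caps B=0 W=0
Move 10: W@(1,2) -> caps B=0 W=1
Move 11: B@(2,0) -> caps B=0 W=1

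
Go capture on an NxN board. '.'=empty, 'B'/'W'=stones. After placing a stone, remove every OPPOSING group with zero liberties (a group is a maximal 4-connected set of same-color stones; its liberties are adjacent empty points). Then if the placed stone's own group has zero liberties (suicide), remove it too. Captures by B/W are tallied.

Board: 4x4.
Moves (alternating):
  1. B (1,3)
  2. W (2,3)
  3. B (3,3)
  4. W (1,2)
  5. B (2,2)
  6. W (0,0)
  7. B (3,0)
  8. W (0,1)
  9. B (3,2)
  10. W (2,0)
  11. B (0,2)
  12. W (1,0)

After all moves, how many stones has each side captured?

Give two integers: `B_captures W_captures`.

Answer: 1 0

Derivation:
Move 1: B@(1,3) -> caps B=0 W=0
Move 2: W@(2,3) -> caps B=0 W=0
Move 3: B@(3,3) -> caps B=0 W=0
Move 4: W@(1,2) -> caps B=0 W=0
Move 5: B@(2,2) -> caps B=1 W=0
Move 6: W@(0,0) -> caps B=1 W=0
Move 7: B@(3,0) -> caps B=1 W=0
Move 8: W@(0,1) -> caps B=1 W=0
Move 9: B@(3,2) -> caps B=1 W=0
Move 10: W@(2,0) -> caps B=1 W=0
Move 11: B@(0,2) -> caps B=1 W=0
Move 12: W@(1,0) -> caps B=1 W=0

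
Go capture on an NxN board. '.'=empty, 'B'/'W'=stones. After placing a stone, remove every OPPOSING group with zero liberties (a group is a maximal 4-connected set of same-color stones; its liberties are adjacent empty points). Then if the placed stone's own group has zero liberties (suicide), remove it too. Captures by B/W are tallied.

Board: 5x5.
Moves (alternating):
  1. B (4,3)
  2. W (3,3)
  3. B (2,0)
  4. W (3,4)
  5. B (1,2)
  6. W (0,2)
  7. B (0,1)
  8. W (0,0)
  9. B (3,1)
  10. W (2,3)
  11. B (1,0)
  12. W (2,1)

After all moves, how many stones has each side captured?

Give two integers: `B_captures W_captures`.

Move 1: B@(4,3) -> caps B=0 W=0
Move 2: W@(3,3) -> caps B=0 W=0
Move 3: B@(2,0) -> caps B=0 W=0
Move 4: W@(3,4) -> caps B=0 W=0
Move 5: B@(1,2) -> caps B=0 W=0
Move 6: W@(0,2) -> caps B=0 W=0
Move 7: B@(0,1) -> caps B=0 W=0
Move 8: W@(0,0) -> caps B=0 W=0
Move 9: B@(3,1) -> caps B=0 W=0
Move 10: W@(2,3) -> caps B=0 W=0
Move 11: B@(1,0) -> caps B=1 W=0
Move 12: W@(2,1) -> caps B=1 W=0

Answer: 1 0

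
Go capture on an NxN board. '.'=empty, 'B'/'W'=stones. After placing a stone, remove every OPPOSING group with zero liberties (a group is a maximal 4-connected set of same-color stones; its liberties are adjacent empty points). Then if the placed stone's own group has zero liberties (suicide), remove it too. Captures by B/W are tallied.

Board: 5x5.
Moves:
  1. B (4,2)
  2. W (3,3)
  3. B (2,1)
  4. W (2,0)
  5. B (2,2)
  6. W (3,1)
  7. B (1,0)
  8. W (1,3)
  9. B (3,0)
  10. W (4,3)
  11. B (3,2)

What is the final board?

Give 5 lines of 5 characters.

Move 1: B@(4,2) -> caps B=0 W=0
Move 2: W@(3,3) -> caps B=0 W=0
Move 3: B@(2,1) -> caps B=0 W=0
Move 4: W@(2,0) -> caps B=0 W=0
Move 5: B@(2,2) -> caps B=0 W=0
Move 6: W@(3,1) -> caps B=0 W=0
Move 7: B@(1,0) -> caps B=0 W=0
Move 8: W@(1,3) -> caps B=0 W=0
Move 9: B@(3,0) -> caps B=1 W=0
Move 10: W@(4,3) -> caps B=1 W=0
Move 11: B@(3,2) -> caps B=1 W=0

Answer: .....
B..W.
.BB..
BWBW.
..BW.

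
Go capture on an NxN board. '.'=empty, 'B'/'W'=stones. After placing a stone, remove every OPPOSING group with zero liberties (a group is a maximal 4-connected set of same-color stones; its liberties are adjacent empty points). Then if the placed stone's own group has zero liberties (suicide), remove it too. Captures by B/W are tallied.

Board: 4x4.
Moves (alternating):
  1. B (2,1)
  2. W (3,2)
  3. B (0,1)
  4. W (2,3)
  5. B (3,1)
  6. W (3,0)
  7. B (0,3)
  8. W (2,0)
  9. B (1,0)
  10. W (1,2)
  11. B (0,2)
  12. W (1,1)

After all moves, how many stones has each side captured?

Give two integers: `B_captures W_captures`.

Move 1: B@(2,1) -> caps B=0 W=0
Move 2: W@(3,2) -> caps B=0 W=0
Move 3: B@(0,1) -> caps B=0 W=0
Move 4: W@(2,3) -> caps B=0 W=0
Move 5: B@(3,1) -> caps B=0 W=0
Move 6: W@(3,0) -> caps B=0 W=0
Move 7: B@(0,3) -> caps B=0 W=0
Move 8: W@(2,0) -> caps B=0 W=0
Move 9: B@(1,0) -> caps B=2 W=0
Move 10: W@(1,2) -> caps B=2 W=0
Move 11: B@(0,2) -> caps B=2 W=0
Move 12: W@(1,1) -> caps B=2 W=0

Answer: 2 0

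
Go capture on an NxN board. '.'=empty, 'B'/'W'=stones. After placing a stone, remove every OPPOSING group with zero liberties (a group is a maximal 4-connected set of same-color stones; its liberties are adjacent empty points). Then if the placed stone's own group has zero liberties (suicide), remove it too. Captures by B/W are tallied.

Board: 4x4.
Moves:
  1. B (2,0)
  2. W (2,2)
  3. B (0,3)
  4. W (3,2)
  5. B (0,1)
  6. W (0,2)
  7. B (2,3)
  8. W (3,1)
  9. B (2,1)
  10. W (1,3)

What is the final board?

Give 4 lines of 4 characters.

Move 1: B@(2,0) -> caps B=0 W=0
Move 2: W@(2,2) -> caps B=0 W=0
Move 3: B@(0,3) -> caps B=0 W=0
Move 4: W@(3,2) -> caps B=0 W=0
Move 5: B@(0,1) -> caps B=0 W=0
Move 6: W@(0,2) -> caps B=0 W=0
Move 7: B@(2,3) -> caps B=0 W=0
Move 8: W@(3,1) -> caps B=0 W=0
Move 9: B@(2,1) -> caps B=0 W=0
Move 10: W@(1,3) -> caps B=0 W=1

Answer: .BW.
...W
BBWB
.WW.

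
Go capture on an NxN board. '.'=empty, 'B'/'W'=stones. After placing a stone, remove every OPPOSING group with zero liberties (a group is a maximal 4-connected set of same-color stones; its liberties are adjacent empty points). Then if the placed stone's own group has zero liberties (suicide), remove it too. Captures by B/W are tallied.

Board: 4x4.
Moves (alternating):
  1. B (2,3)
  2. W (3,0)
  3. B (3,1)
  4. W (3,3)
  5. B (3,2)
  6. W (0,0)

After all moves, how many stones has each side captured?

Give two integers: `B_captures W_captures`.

Move 1: B@(2,3) -> caps B=0 W=0
Move 2: W@(3,0) -> caps B=0 W=0
Move 3: B@(3,1) -> caps B=0 W=0
Move 4: W@(3,3) -> caps B=0 W=0
Move 5: B@(3,2) -> caps B=1 W=0
Move 6: W@(0,0) -> caps B=1 W=0

Answer: 1 0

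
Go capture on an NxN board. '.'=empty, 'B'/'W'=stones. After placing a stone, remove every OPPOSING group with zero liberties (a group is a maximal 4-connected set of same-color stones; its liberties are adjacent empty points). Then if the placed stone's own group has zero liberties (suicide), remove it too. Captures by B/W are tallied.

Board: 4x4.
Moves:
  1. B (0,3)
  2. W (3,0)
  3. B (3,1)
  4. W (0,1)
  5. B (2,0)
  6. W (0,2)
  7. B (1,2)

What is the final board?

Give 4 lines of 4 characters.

Answer: .WWB
..B.
B...
.B..

Derivation:
Move 1: B@(0,3) -> caps B=0 W=0
Move 2: W@(3,0) -> caps B=0 W=0
Move 3: B@(3,1) -> caps B=0 W=0
Move 4: W@(0,1) -> caps B=0 W=0
Move 5: B@(2,0) -> caps B=1 W=0
Move 6: W@(0,2) -> caps B=1 W=0
Move 7: B@(1,2) -> caps B=1 W=0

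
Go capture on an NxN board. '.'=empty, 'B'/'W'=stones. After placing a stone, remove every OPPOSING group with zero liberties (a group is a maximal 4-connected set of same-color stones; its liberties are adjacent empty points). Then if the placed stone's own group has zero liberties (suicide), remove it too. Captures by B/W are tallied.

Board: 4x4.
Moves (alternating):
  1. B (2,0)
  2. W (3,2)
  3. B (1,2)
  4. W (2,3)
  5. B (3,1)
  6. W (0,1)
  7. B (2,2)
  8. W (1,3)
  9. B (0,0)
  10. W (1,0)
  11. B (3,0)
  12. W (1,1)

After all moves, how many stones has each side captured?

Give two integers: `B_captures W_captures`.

Move 1: B@(2,0) -> caps B=0 W=0
Move 2: W@(3,2) -> caps B=0 W=0
Move 3: B@(1,2) -> caps B=0 W=0
Move 4: W@(2,3) -> caps B=0 W=0
Move 5: B@(3,1) -> caps B=0 W=0
Move 6: W@(0,1) -> caps B=0 W=0
Move 7: B@(2,2) -> caps B=0 W=0
Move 8: W@(1,3) -> caps B=0 W=0
Move 9: B@(0,0) -> caps B=0 W=0
Move 10: W@(1,0) -> caps B=0 W=1
Move 11: B@(3,0) -> caps B=0 W=1
Move 12: W@(1,1) -> caps B=0 W=1

Answer: 0 1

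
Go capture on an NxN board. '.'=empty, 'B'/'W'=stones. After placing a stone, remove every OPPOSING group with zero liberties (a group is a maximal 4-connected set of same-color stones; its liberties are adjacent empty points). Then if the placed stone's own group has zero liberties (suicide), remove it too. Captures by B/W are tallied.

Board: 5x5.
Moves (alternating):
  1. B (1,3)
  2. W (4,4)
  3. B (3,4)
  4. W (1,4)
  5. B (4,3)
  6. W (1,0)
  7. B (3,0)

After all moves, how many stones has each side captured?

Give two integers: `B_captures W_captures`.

Move 1: B@(1,3) -> caps B=0 W=0
Move 2: W@(4,4) -> caps B=0 W=0
Move 3: B@(3,4) -> caps B=0 W=0
Move 4: W@(1,4) -> caps B=0 W=0
Move 5: B@(4,3) -> caps B=1 W=0
Move 6: W@(1,0) -> caps B=1 W=0
Move 7: B@(3,0) -> caps B=1 W=0

Answer: 1 0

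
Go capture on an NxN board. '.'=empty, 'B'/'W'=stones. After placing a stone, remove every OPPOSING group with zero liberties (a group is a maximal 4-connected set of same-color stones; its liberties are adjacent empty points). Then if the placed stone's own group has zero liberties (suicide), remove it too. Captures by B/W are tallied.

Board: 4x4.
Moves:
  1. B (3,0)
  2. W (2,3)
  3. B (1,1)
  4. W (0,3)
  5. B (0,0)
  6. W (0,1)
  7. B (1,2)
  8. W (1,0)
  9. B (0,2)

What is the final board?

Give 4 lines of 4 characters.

Move 1: B@(3,0) -> caps B=0 W=0
Move 2: W@(2,3) -> caps B=0 W=0
Move 3: B@(1,1) -> caps B=0 W=0
Move 4: W@(0,3) -> caps B=0 W=0
Move 5: B@(0,0) -> caps B=0 W=0
Move 6: W@(0,1) -> caps B=0 W=0
Move 7: B@(1,2) -> caps B=0 W=0
Move 8: W@(1,0) -> caps B=0 W=1
Move 9: B@(0,2) -> caps B=0 W=1

Answer: .WBW
WBB.
...W
B...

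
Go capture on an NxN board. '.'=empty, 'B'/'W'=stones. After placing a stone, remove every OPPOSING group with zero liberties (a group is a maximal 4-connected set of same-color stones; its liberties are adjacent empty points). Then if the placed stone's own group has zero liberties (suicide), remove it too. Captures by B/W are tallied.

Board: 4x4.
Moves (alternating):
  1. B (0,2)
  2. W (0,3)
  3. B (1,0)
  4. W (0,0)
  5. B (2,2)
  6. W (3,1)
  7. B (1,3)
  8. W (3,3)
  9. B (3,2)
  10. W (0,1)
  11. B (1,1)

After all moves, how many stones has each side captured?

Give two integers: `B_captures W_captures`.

Answer: 3 0

Derivation:
Move 1: B@(0,2) -> caps B=0 W=0
Move 2: W@(0,3) -> caps B=0 W=0
Move 3: B@(1,0) -> caps B=0 W=0
Move 4: W@(0,0) -> caps B=0 W=0
Move 5: B@(2,2) -> caps B=0 W=0
Move 6: W@(3,1) -> caps B=0 W=0
Move 7: B@(1,3) -> caps B=1 W=0
Move 8: W@(3,3) -> caps B=1 W=0
Move 9: B@(3,2) -> caps B=1 W=0
Move 10: W@(0,1) -> caps B=1 W=0
Move 11: B@(1,1) -> caps B=3 W=0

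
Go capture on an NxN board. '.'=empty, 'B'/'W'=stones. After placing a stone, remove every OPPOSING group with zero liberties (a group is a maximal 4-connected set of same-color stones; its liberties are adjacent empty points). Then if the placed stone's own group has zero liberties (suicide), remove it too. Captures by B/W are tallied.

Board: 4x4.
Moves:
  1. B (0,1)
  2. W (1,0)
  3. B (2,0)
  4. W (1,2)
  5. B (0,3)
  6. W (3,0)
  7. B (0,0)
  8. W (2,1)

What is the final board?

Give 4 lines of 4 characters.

Move 1: B@(0,1) -> caps B=0 W=0
Move 2: W@(1,0) -> caps B=0 W=0
Move 3: B@(2,0) -> caps B=0 W=0
Move 4: W@(1,2) -> caps B=0 W=0
Move 5: B@(0,3) -> caps B=0 W=0
Move 6: W@(3,0) -> caps B=0 W=0
Move 7: B@(0,0) -> caps B=0 W=0
Move 8: W@(2,1) -> caps B=0 W=1

Answer: BB.B
W.W.
.W..
W...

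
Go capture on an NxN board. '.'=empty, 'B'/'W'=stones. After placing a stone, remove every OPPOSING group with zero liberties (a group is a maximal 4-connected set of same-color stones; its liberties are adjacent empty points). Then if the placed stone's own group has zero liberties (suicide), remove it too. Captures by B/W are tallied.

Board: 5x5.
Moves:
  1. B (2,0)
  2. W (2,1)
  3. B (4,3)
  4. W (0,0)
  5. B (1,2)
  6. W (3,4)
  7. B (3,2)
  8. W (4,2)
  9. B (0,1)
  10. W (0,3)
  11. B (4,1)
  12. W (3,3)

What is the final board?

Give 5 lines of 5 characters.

Answer: WB.W.
..B..
BW...
..BWW
.B.B.

Derivation:
Move 1: B@(2,0) -> caps B=0 W=0
Move 2: W@(2,1) -> caps B=0 W=0
Move 3: B@(4,3) -> caps B=0 W=0
Move 4: W@(0,0) -> caps B=0 W=0
Move 5: B@(1,2) -> caps B=0 W=0
Move 6: W@(3,4) -> caps B=0 W=0
Move 7: B@(3,2) -> caps B=0 W=0
Move 8: W@(4,2) -> caps B=0 W=0
Move 9: B@(0,1) -> caps B=0 W=0
Move 10: W@(0,3) -> caps B=0 W=0
Move 11: B@(4,1) -> caps B=1 W=0
Move 12: W@(3,3) -> caps B=1 W=0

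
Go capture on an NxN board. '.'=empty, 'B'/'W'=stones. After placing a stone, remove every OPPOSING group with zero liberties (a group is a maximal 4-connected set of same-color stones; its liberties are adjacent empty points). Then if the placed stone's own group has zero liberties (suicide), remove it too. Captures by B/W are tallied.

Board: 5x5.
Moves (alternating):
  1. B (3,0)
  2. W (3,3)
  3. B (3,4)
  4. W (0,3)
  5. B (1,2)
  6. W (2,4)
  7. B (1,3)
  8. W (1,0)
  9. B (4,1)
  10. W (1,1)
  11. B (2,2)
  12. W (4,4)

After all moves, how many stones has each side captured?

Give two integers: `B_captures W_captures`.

Move 1: B@(3,0) -> caps B=0 W=0
Move 2: W@(3,3) -> caps B=0 W=0
Move 3: B@(3,4) -> caps B=0 W=0
Move 4: W@(0,3) -> caps B=0 W=0
Move 5: B@(1,2) -> caps B=0 W=0
Move 6: W@(2,4) -> caps B=0 W=0
Move 7: B@(1,3) -> caps B=0 W=0
Move 8: W@(1,0) -> caps B=0 W=0
Move 9: B@(4,1) -> caps B=0 W=0
Move 10: W@(1,1) -> caps B=0 W=0
Move 11: B@(2,2) -> caps B=0 W=0
Move 12: W@(4,4) -> caps B=0 W=1

Answer: 0 1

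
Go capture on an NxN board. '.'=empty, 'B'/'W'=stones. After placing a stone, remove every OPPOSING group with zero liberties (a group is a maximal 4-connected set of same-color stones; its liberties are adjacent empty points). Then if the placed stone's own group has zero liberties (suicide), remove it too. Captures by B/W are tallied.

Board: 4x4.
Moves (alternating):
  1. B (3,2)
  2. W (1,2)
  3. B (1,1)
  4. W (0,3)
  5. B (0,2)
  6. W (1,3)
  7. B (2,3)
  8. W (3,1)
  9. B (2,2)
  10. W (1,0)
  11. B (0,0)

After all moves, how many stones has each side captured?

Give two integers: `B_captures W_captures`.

Move 1: B@(3,2) -> caps B=0 W=0
Move 2: W@(1,2) -> caps B=0 W=0
Move 3: B@(1,1) -> caps B=0 W=0
Move 4: W@(0,3) -> caps B=0 W=0
Move 5: B@(0,2) -> caps B=0 W=0
Move 6: W@(1,3) -> caps B=0 W=0
Move 7: B@(2,3) -> caps B=0 W=0
Move 8: W@(3,1) -> caps B=0 W=0
Move 9: B@(2,2) -> caps B=3 W=0
Move 10: W@(1,0) -> caps B=3 W=0
Move 11: B@(0,0) -> caps B=3 W=0

Answer: 3 0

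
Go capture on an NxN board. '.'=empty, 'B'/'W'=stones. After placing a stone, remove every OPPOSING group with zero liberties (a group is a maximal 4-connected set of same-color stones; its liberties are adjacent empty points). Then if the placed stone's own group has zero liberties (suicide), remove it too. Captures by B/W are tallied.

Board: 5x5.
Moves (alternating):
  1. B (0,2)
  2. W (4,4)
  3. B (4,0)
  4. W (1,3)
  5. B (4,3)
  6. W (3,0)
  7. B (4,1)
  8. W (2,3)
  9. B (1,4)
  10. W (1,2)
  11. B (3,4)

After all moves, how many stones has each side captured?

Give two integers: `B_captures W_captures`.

Move 1: B@(0,2) -> caps B=0 W=0
Move 2: W@(4,4) -> caps B=0 W=0
Move 3: B@(4,0) -> caps B=0 W=0
Move 4: W@(1,3) -> caps B=0 W=0
Move 5: B@(4,3) -> caps B=0 W=0
Move 6: W@(3,0) -> caps B=0 W=0
Move 7: B@(4,1) -> caps B=0 W=0
Move 8: W@(2,3) -> caps B=0 W=0
Move 9: B@(1,4) -> caps B=0 W=0
Move 10: W@(1,2) -> caps B=0 W=0
Move 11: B@(3,4) -> caps B=1 W=0

Answer: 1 0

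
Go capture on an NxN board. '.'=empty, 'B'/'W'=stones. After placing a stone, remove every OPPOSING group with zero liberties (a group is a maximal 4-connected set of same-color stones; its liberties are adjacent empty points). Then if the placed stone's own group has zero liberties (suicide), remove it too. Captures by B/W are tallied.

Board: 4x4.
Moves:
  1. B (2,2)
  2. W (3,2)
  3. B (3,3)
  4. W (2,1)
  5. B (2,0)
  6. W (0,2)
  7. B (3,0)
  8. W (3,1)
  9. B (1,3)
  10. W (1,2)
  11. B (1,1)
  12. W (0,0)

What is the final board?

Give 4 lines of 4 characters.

Move 1: B@(2,2) -> caps B=0 W=0
Move 2: W@(3,2) -> caps B=0 W=0
Move 3: B@(3,3) -> caps B=0 W=0
Move 4: W@(2,1) -> caps B=0 W=0
Move 5: B@(2,0) -> caps B=0 W=0
Move 6: W@(0,2) -> caps B=0 W=0
Move 7: B@(3,0) -> caps B=0 W=0
Move 8: W@(3,1) -> caps B=0 W=0
Move 9: B@(1,3) -> caps B=0 W=0
Move 10: W@(1,2) -> caps B=0 W=0
Move 11: B@(1,1) -> caps B=3 W=0
Move 12: W@(0,0) -> caps B=3 W=0

Answer: W.W.
.BWB
B.B.
B..B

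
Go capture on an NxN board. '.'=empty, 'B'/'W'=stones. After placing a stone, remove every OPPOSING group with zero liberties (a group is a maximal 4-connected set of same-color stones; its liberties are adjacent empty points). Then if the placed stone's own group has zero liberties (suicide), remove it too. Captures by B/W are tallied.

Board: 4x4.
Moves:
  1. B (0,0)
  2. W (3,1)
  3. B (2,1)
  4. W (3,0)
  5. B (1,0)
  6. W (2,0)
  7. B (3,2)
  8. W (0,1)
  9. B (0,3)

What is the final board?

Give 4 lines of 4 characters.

Answer: BW.B
B...
.B..
..B.

Derivation:
Move 1: B@(0,0) -> caps B=0 W=0
Move 2: W@(3,1) -> caps B=0 W=0
Move 3: B@(2,1) -> caps B=0 W=0
Move 4: W@(3,0) -> caps B=0 W=0
Move 5: B@(1,0) -> caps B=0 W=0
Move 6: W@(2,0) -> caps B=0 W=0
Move 7: B@(3,2) -> caps B=3 W=0
Move 8: W@(0,1) -> caps B=3 W=0
Move 9: B@(0,3) -> caps B=3 W=0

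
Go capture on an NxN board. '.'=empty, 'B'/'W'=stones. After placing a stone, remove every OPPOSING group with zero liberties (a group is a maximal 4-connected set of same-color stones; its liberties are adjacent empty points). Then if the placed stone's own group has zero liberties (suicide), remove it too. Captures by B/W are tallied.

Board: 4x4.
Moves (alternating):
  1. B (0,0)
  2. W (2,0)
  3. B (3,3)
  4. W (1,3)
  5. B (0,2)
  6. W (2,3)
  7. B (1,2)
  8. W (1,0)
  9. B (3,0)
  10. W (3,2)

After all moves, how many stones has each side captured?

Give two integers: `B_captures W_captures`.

Answer: 0 1

Derivation:
Move 1: B@(0,0) -> caps B=0 W=0
Move 2: W@(2,0) -> caps B=0 W=0
Move 3: B@(3,3) -> caps B=0 W=0
Move 4: W@(1,3) -> caps B=0 W=0
Move 5: B@(0,2) -> caps B=0 W=0
Move 6: W@(2,3) -> caps B=0 W=0
Move 7: B@(1,2) -> caps B=0 W=0
Move 8: W@(1,0) -> caps B=0 W=0
Move 9: B@(3,0) -> caps B=0 W=0
Move 10: W@(3,2) -> caps B=0 W=1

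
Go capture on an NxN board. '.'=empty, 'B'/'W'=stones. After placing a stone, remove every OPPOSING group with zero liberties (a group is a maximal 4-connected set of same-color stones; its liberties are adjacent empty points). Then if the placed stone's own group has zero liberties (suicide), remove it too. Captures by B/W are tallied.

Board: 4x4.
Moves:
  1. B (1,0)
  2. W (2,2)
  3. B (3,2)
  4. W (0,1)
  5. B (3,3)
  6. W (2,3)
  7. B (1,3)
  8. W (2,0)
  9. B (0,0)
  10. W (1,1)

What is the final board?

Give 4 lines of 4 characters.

Answer: .W..
.W.B
W.WW
..BB

Derivation:
Move 1: B@(1,0) -> caps B=0 W=0
Move 2: W@(2,2) -> caps B=0 W=0
Move 3: B@(3,2) -> caps B=0 W=0
Move 4: W@(0,1) -> caps B=0 W=0
Move 5: B@(3,3) -> caps B=0 W=0
Move 6: W@(2,3) -> caps B=0 W=0
Move 7: B@(1,3) -> caps B=0 W=0
Move 8: W@(2,0) -> caps B=0 W=0
Move 9: B@(0,0) -> caps B=0 W=0
Move 10: W@(1,1) -> caps B=0 W=2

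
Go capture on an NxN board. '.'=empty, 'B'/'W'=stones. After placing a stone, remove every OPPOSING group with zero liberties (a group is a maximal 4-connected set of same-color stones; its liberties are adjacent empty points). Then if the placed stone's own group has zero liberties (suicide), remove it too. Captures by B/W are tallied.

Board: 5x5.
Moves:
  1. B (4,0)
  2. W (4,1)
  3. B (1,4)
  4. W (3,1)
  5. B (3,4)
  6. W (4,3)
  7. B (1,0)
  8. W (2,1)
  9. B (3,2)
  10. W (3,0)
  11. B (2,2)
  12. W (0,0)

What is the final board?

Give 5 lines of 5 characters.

Answer: W....
B...B
.WB..
WWB.B
.W.W.

Derivation:
Move 1: B@(4,0) -> caps B=0 W=0
Move 2: W@(4,1) -> caps B=0 W=0
Move 3: B@(1,4) -> caps B=0 W=0
Move 4: W@(3,1) -> caps B=0 W=0
Move 5: B@(3,4) -> caps B=0 W=0
Move 6: W@(4,3) -> caps B=0 W=0
Move 7: B@(1,0) -> caps B=0 W=0
Move 8: W@(2,1) -> caps B=0 W=0
Move 9: B@(3,2) -> caps B=0 W=0
Move 10: W@(3,0) -> caps B=0 W=1
Move 11: B@(2,2) -> caps B=0 W=1
Move 12: W@(0,0) -> caps B=0 W=1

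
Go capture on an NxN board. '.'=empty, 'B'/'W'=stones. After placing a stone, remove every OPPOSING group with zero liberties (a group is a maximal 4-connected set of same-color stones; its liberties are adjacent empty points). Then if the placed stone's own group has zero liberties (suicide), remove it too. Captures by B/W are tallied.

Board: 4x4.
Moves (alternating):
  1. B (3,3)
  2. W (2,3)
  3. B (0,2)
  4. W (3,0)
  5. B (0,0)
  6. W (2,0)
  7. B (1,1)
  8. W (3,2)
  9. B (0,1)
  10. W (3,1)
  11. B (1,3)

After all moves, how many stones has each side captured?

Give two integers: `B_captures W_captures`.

Move 1: B@(3,3) -> caps B=0 W=0
Move 2: W@(2,3) -> caps B=0 W=0
Move 3: B@(0,2) -> caps B=0 W=0
Move 4: W@(3,0) -> caps B=0 W=0
Move 5: B@(0,0) -> caps B=0 W=0
Move 6: W@(2,0) -> caps B=0 W=0
Move 7: B@(1,1) -> caps B=0 W=0
Move 8: W@(3,2) -> caps B=0 W=1
Move 9: B@(0,1) -> caps B=0 W=1
Move 10: W@(3,1) -> caps B=0 W=1
Move 11: B@(1,3) -> caps B=0 W=1

Answer: 0 1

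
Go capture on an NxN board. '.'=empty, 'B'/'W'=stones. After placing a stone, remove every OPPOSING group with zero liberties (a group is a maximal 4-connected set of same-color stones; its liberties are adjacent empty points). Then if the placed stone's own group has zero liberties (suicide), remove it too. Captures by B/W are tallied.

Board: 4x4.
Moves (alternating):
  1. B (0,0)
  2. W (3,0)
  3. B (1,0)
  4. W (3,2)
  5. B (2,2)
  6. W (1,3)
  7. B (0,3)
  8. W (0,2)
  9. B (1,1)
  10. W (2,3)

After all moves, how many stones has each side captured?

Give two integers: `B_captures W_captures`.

Answer: 0 1

Derivation:
Move 1: B@(0,0) -> caps B=0 W=0
Move 2: W@(3,0) -> caps B=0 W=0
Move 3: B@(1,0) -> caps B=0 W=0
Move 4: W@(3,2) -> caps B=0 W=0
Move 5: B@(2,2) -> caps B=0 W=0
Move 6: W@(1,3) -> caps B=0 W=0
Move 7: B@(0,3) -> caps B=0 W=0
Move 8: W@(0,2) -> caps B=0 W=1
Move 9: B@(1,1) -> caps B=0 W=1
Move 10: W@(2,3) -> caps B=0 W=1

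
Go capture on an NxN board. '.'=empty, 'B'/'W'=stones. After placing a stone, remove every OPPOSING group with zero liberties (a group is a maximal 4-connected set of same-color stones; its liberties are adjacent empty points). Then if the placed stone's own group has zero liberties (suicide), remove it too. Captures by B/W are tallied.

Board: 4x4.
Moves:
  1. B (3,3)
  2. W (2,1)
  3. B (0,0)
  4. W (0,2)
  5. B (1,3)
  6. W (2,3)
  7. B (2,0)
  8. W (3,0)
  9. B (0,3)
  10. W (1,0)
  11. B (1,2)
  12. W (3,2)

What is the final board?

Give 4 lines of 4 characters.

Move 1: B@(3,3) -> caps B=0 W=0
Move 2: W@(2,1) -> caps B=0 W=0
Move 3: B@(0,0) -> caps B=0 W=0
Move 4: W@(0,2) -> caps B=0 W=0
Move 5: B@(1,3) -> caps B=0 W=0
Move 6: W@(2,3) -> caps B=0 W=0
Move 7: B@(2,0) -> caps B=0 W=0
Move 8: W@(3,0) -> caps B=0 W=0
Move 9: B@(0,3) -> caps B=0 W=0
Move 10: W@(1,0) -> caps B=0 W=1
Move 11: B@(1,2) -> caps B=0 W=1
Move 12: W@(3,2) -> caps B=0 W=2

Answer: B.WB
W.BB
.W.W
W.W.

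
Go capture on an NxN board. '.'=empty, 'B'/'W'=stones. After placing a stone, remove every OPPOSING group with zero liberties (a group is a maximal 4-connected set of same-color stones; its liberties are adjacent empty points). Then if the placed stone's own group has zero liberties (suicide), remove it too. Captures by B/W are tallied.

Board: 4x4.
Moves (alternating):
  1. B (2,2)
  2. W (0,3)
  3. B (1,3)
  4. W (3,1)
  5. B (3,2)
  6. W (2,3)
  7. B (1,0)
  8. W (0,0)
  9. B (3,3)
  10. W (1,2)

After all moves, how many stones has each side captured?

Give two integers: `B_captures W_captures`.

Answer: 1 0

Derivation:
Move 1: B@(2,2) -> caps B=0 W=0
Move 2: W@(0,3) -> caps B=0 W=0
Move 3: B@(1,3) -> caps B=0 W=0
Move 4: W@(3,1) -> caps B=0 W=0
Move 5: B@(3,2) -> caps B=0 W=0
Move 6: W@(2,3) -> caps B=0 W=0
Move 7: B@(1,0) -> caps B=0 W=0
Move 8: W@(0,0) -> caps B=0 W=0
Move 9: B@(3,3) -> caps B=1 W=0
Move 10: W@(1,2) -> caps B=1 W=0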